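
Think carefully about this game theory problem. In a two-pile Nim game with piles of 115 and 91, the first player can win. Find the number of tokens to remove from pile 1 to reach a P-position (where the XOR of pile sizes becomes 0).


Piles: 115 and 91
Current XOR: 115 XOR 91 = 40 (non-zero, so this is an N-position).
To make the XOR zero, we need to find a move that balances the piles.
For pile 1 (size 115): target = 115 XOR 40 = 91
We reduce pile 1 from 115 to 91.
Tokens removed: 115 - 91 = 24
Verification: 91 XOR 91 = 0

24


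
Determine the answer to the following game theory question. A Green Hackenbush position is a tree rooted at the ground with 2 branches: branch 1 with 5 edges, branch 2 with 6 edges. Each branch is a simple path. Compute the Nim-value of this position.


The tree has 2 branches from the ground vertex.
In Green Hackenbush, the Nim-value of a simple path of length k is k.
Branch 1: length 5, Nim-value = 5
Branch 2: length 6, Nim-value = 6
Total Nim-value = XOR of all branch values:
0 XOR 5 = 5
5 XOR 6 = 3
Nim-value of the tree = 3

3


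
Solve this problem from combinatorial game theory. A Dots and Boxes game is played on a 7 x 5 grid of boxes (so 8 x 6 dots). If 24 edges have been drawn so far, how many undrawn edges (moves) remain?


Grid: 7 x 5 boxes, i.e. 8 rows and 6 columns of dots.
Horizontal edges: (rows + 1) * cols = 8 * 5 = 40
Vertical edges: rows * (cols + 1) = 7 * 6 = 42
Total edges: 40 + 42 = 82
Edges drawn: 24
Remaining: 82 - 24 = 58

58


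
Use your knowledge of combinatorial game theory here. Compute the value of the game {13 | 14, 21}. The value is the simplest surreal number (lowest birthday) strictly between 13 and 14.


Left options: {13}, max = 13
Right options: {14, 21}, min = 14
All options are numbers and max(Left) < min(Right), so by the simplicity theorem the value is the simplest (earliest-born) number strictly between 13 and 14.
No integer lies strictly between 13 and 14, so the value is the dyadic rational m/2^k in the interval with the smallest k (then m odd); search k = 1, 2, ...:
Denominator 2: 27/2 lies strictly between 13 and 14 -- found.
The simplest number in the interval is 27/2.
Game value = 27/2

27/2


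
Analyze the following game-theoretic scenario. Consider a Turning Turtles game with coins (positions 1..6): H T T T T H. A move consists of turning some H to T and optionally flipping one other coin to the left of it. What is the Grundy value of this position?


Coins: H T T T T H
Key fact: a single head at position k behaves exactly like a Nim heap of size k (turning it to T and optionally flipping a coin at j < k corresponds to moving the heap from k to j, or to 0), and heads combine as a disjunctive sum (two heads at the same place would cancel, matching j XOR j = 0). So the Nim-value is the XOR of the 1-indexed positions of the heads.
Face-up positions (1-indexed): [1, 6]
XOR 0 with 1: 0 XOR 1 = 1
XOR 1 with 6: 1 XOR 6 = 7
Nim-value = 7

7


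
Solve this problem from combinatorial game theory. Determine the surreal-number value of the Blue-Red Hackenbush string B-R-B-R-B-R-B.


Edges (from ground): B-R-B-R-B-R-B
By Berlekamp's sign-expansion rule, a Blue-Red Hackenbush stalk has the value of the surreal number whose sign sequence is the edge sequence with B -> + and R -> -.
Sign sequence: +-+-+-+
Trace the sign expansion in the surreal number tree, starting from 0:
Edge 1: B (sign +) -> bounds (0, +inf), value = 1
Edge 2: R (sign -) -> bounds (0, 1), value = 1/2
Edge 3: B (sign +) -> bounds (1/2, 1), value = 3/4
Edge 4: R (sign -) -> bounds (1/2, 3/4), value = 5/8
Edge 5: B (sign +) -> bounds (5/8, 3/4), value = 11/16
Edge 6: R (sign -) -> bounds (5/8, 11/16), value = 21/32
Edge 7: B (sign +) -> bounds (21/32, 11/16), value = 43/64
Game value = 43/64

43/64


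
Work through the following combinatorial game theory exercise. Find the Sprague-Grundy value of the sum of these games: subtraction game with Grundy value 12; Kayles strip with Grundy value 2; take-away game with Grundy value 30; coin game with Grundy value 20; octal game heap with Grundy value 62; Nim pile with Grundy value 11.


By the Sprague-Grundy theorem, the Grundy value of a sum of games is the XOR of individual Grundy values.
subtraction game: Grundy value = 12. Running XOR: 0 XOR 12 = 12
Kayles strip: Grundy value = 2. Running XOR: 12 XOR 2 = 14
take-away game: Grundy value = 30. Running XOR: 14 XOR 30 = 16
coin game: Grundy value = 20. Running XOR: 16 XOR 20 = 4
octal game heap: Grundy value = 62. Running XOR: 4 XOR 62 = 58
Nim pile: Grundy value = 11. Running XOR: 58 XOR 11 = 49
The combined Grundy value is 49.

49


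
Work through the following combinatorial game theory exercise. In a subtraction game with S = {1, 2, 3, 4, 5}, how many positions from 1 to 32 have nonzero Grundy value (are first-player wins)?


Subtraction set S = {1, 2, 3, 4, 5}, so G(n) = n mod 6.
G(n) = 0 when n is a multiple of 6.
Multiples of 6 in [1, 32]: 5
N-positions (nonzero Grundy) = 32 - 5 = 27

27


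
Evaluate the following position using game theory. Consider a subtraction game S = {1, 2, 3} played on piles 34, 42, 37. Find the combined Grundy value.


Subtraction set: {1, 2, 3}
For this subtraction set, G(n) = n mod 4 (period = max + 1 = 4).
Pile 1 (size 34): G(34) = 34 mod 4 = 2
Pile 2 (size 42): G(42) = 42 mod 4 = 2
Pile 3 (size 37): G(37) = 37 mod 4 = 1
Total Grundy value = XOR of all: 2 XOR 2 XOR 1 = 1

1


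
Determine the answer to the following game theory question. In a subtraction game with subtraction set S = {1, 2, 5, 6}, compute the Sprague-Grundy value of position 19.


The subtraction set is S = {1, 2, 5, 6}.
G(k) = mex{ G(k - s) : s in S, s <= k }. We compute iteratively: G(0) = 0.
G(1) = mex({0}) = 1
G(2) = mex({0, 1}) = 2
G(3) = mex({1, 2}) = 0
G(4) = mex({0, 2}) = 1
G(5) = mex({0, 1}) = 2
G(6) = mex({0, 1, 2}) = 3
G(7) = mex({1, 2, 3}) = 0
G(8) = mex({0, 2, 3}) = 1
G(9) = mex({0, 1}) = 2
G(10) = mex({1, 2}) = 0
G(11) = mex({0, 2, 3}) = 1
G(12) = mex({0, 1, 3}) = 2
Observe that G(7)..G(12) = 0, 1, 2, 0, 1, 2 repeats G(0)..G(5) = 0, 1, 2, 0, 1, 2.
For k >= max(S) = 6, G(k) is determined by the previous 6 values G(k-6)..G(k-1); a window of 6 consecutive values has recurred shifted by 7, so by induction G(k + 7) = G(k) for all k >= 0: the sequence is periodic from the start with period 7.
One period: G(0..6) = 0, 1, 2, 0, 1, 2, 3.
19 mod 7 = 5, so G(19) = G(5) = 2.

2


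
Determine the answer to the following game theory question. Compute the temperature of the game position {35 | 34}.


The game is {35 | 34}, a switch {a | b} with numbers a > b.
Cooling {a | b} by t gives {a - t | b + t}, which stops being hot when a - t = b + t, i.e. at t = (a - b)/2. So the temperature of a switch is (a - b)/2.
Temperature = (Left option - Right option) / 2
= (35 - (34)) / 2
= 1 / 2
= 1/2

1/2


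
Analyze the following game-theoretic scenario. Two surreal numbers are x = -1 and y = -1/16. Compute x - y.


x = -1, y = -1/16
Converting to common denominator: 16
x = -16/16, y = -1/16
x - y = -1 - -1/16 = -15/16

-15/16


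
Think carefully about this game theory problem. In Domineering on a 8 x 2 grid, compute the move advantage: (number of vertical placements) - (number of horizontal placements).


Board is 8 x 2 (rows x cols).
Left (vertical) placements: (rows-1) * cols = 7 * 2 = 14
Right (horizontal) placements: rows * (cols-1) = 8 * 1 = 8
Advantage = Left - Right = 14 - 8 = 6

6


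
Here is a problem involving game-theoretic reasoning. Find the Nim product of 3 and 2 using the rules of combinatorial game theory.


Nim multiplication is bilinear over XOR: (u XOR v) * w = (u*w) XOR (v*w).
So we split each operand into its bit components and XOR the pairwise Nim products.
3 = 1 + 2 (as XOR of powers of 2).
2 = 2 (as XOR of powers of 2).
Using the standard Nim-product table on single bits:
  2*2 = 3,   2*4 = 8,   2*8 = 12,
  4*4 = 6,   4*8 = 11,  8*8 = 13,
and  1*x = x (identity), k*l = l*k (commutative).
Pairwise Nim products:
  1 * 2 = 2
  2 * 2 = 3
XOR them: 2 XOR 3 = 1.
Result: 3 * 2 = 1 (in Nim).

1


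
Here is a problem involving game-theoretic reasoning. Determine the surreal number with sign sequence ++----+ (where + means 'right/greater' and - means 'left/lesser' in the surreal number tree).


Sign expansion: ++----+
Rule: track bounds (lo, hi), initially (-inf, +inf). On '+', the current value becomes lo and we move to the simplest number in (value, hi): value + 1 if hi = +inf, otherwise the midpoint (value + hi)/2. On '-', the current value becomes hi and we move to value - 1 if lo = -inf, otherwise the midpoint (lo + value)/2.
Start at 0.
Step 1: sign = +, move right. Bounds: (0, +inf). Value = 1
Step 2: sign = +, move right. Bounds: (1, +inf). Value = 2
Step 3: sign = -, move left. Bounds: (1, 2). Value = 3/2
Step 4: sign = -, move left. Bounds: (1, 3/2). Value = 5/4
Step 5: sign = -, move left. Bounds: (1, 5/4). Value = 9/8
Step 6: sign = -, move left. Bounds: (1, 9/8). Value = 17/16
Step 7: sign = +, move right. Bounds: (17/16, 9/8). Value = 35/32
The surreal number with sign expansion ++----+ is 35/32.

35/32


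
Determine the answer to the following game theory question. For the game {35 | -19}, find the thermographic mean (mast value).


Game = {35 | -19}, a switch {a | b} with numbers a > b.
Its thermograph has left wall a - t and right wall b + t, which meet at t = (a - b)/2, where both equal (a + b)/2. So the mast (mean value) is at (a + b)/2.
Mean = (35 + (-19))/2 = 16/2 = 8

8


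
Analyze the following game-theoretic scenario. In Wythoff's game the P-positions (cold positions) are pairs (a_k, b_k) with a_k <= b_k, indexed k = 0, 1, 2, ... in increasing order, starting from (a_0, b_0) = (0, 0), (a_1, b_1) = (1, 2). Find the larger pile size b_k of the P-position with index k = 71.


By Wythoff's theorem, a_k = floor(k * phi) and b_k = floor(k * phi^2) = a_k + k, where phi = (1 + sqrt(5))/2 is the golden ratio.
phi = (1 + sqrt(5))/2 = 1.618034
phi^2 = phi + 1 = 2.618034
k = 71
k * phi^2 = 71 * 2.618034 = 185.880413
b_71 = floor(k * phi^2) = 185 (check: a_71 + k = 114 + 71 = 185)

185


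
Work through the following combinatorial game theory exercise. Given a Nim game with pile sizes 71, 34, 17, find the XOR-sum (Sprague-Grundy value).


We need the XOR (exclusive or) of all pile sizes.
After XOR-ing pile 1 (size 71): 0 XOR 71 = 71
After XOR-ing pile 2 (size 34): 71 XOR 34 = 101
After XOR-ing pile 3 (size 17): 101 XOR 17 = 116
The Nim-value of this position is 116.

116


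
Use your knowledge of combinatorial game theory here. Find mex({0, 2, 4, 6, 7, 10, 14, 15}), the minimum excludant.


Set = {0, 2, 4, 6, 7, 10, 14, 15}
0 is in the set.
1 is NOT in the set. This is the mex.
mex = 1

1


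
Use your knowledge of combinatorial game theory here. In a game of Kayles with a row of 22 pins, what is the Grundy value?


Kayles: a move removes 1 or 2 adjacent pins from a contiguous row.
Removing pins from a row of k leaves two independent rows (a, b) with a + b = k - 1 (one pin) or a + b = k - 2 (two pins); an end removal gives a = 0.
By Sprague-Grundy, G(k) = mex{ G(a) XOR G(b) } over all these splits. G(0) = 0.
G(1): splits (0,0):0^0=0 -> mex({0}) = 1
G(2): splits (0,1):0^1=1 (0,0):0^0=0 -> mex({0, 1}) = 2
G(3): splits (0,2):0^2=2 (1,1):1^1=0 (0,1):0^1=1 -> mex({0, 1, 2}) = 3
G(4): splits (0,3):0^3=3 (1,2):1^2=3 (0,2):0^2=2 (1,1):1^1=0 -> mex({0, 2, 3}) = 1
G(5): splits (0,4):0^1=1 (1,3):1^3=2 (2,2):2^2=0 (0,3):0^3=3 (1,2):1^2=3 -> mex({0, 1, 2, 3}) = 4
G(6) = mex({0, 1, 2, 4}) = 3
G(7) = mex({0, 1, 3, 4, 5}) = 2
G(8) = mex({0, 2, 3, 5, 6}) = 1
G(9) = mex({0, 1, 2, 3, 6, 7}) = 4
G(10) = mex({0, 1, 3, 4, 5, 7}) = 2
G(11) = mex({0, 1, 2, 3, 4, 5}) = 6
G(12) = mex({0, 1, 2, 3, 5, 6, 7}) = 4
G(13) = mex({0, 2, 3, 4, 6, 7}) = 1
G(14) = mex({0, 1, 4, 5, 6, 7}) = 2
G(15) = mex({0, 1, 2, 3, 4, 5, 6}) = 7
G(16) = mex({0, 2, 3, 5, 6, 7}) = 1
G(17) = mex({0, 1, 2, 3, 5, 6, 7}) = 4
G(18) = mex({0, 1, 2, 4, 5, 6}) = 3
G(19) = mex({0, 1, 3, 4, 5, 7}) = 2
G(20) = mex({0, 2, 3, 4, 5, 6, 7}) = 1
G(21) = mex({0, 1, 2, 3, 5, 6, 7}) = 4
G(22) = mex({0, 1, 2, 3, 4, 5, 7}) = 6
Therefore G(22) = 6.

6


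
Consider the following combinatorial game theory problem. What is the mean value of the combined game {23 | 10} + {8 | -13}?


G1 = {23 | 10}, G2 = {8 | -13}
Each is a switch {a | b} with numbers a > b; its mean value is (a + b)/2, and mean value is additive over game sums: m(G1 + G2) = m(G1) + m(G2).
Mean of G1 = (23 + (10))/2 = 33/2 = 33/2
Mean of G2 = (8 + (-13))/2 = -5/2 = -5/2
Mean of G1 + G2 = 33/2 + -5/2 = 14

14


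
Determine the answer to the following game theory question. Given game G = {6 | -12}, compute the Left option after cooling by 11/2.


Original game: {6 | -12} (a switch {a | b} with a > b).
Cooling by t (for t below the temperature (a - b)/2 = 9) taxes each move by t: {a | b} cooled by t is {a - t | b + t}.
Cooling amount: t = 11/2
Cooled Left option: 6 - 11/2 = 1/2
Cooled Right option: -12 + 11/2 = -13/2
Cooled game: {1/2 | -13/2}
Left option = 1/2

1/2


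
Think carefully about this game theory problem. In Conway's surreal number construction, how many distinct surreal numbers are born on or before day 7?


Day 0: {|} = 0 is born. Count = 1.
Day n: the number of surreal numbers born by day n is 2^(n+1) - 1.
By day 0: 2^1 - 1 = 1
By day 1: 2^2 - 1 = 3
By day 2: 2^3 - 1 = 7
By day 3: 2^4 - 1 = 15
By day 4: 2^5 - 1 = 31
By day 5: 2^6 - 1 = 63
By day 6: 2^7 - 1 = 127
By day 7: 2^8 - 1 = 255
By day 7: 255 surreal numbers.

255


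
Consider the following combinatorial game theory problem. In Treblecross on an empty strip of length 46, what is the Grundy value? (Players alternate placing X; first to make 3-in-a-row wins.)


Treblecross: place X on empty cells; 3-in-a-row wins.
Playing within two cells of an existing X lets the opponent win at once, so sensible play treats the cells i-2..i+2 around each X as dead. The player left with no safe cell loses, so this is a normal-play take-away game on strips of safe cells.
Placing X at cell i (0-indexed) of a strip of k safe cells leaves independent strips of sizes max(0, i-2) and max(0, k-i-3). Hence G(k) = mex{ G(max(0,i-2)) XOR G(max(0,k-i-3)) : 0 <= i < k }, with G(0) = 0.
G(1): splits (0,0):0^0=0 -> mex({0}) = 1
G(2): splits (0,0):0^0=0 -> mex({0}) = 1
G(3): splits (0,0):0^0=0 -> mex({0}) = 1
G(4): splits (0,1):0^1=1 (0,0):0^0=0 -> mex({0, 1}) = 2
G(5): splits (0,2):0^1=1 (0,1):0^1=1 (0,0):0^0=0 -> mex({0, 1}) = 2
G(6) = mex({1}) = 0
G(7) = mex({0, 1, 2}) = 3
G(8) = mex({0, 1, 2}) = 3
G(9) = mex({0, 2}) = 1
G(10) = mex({0, 2, 3}) = 1
G(11) = mex({0, 3}) = 1
G(12) = mex({1, 3}) = 0
G(13) = mex({0, 1, 2, 3}) = 4
G(14) = mex({0, 1, 2}) = 3
G(15) = mex({0, 1, 2}) = 3
G(16) = mex({0, 1, 2, 4}) = 3
G(17) = mex({0, 1, 3, 4}) = 2
G(18) = mex({0, 1, 3, 4}) = 2
G(19) = mex({0, 1, 3, 5}) = 2
G(20) = mex({0, 1, 2, 3, 5}) = 4
G(21) = mex({0, 1, 2, 3, 5}) = 4
G(22) = mex({1, 2, 6}) = 0
G(23) = mex({0, 1, 2, 3, 4, 6}) = 5
G(24) = mex({0, 1, 2, 3, 4}) = 5
G(25) = mex({0, 1, 3, 4, 7}) = 2
G(26) = mex({0, 1, 3, 4, 5, 7}) = 2
G(27) = mex({0, 1, 3, 5}) = 2
G(28) = mex({0, 1, 2, 5}) = 3
G(29) = mex({0, 1, 2, 4, 5, 6}) = 3
G(30) = mex({1, 2, 4, 6}) = 0
G(31) = mex({0, 1, 2, 3, 4, 6}) = 5
G(32) = mex({1, 2, 3, 4, 7}) = 0
G(33) = mex({0, 3, 7}) = 1
G(34) = mex({0, 2, 3, 5, 7}) = 1
G(35) = mex({0, 2, 3, 5, 6}) = 1
G(36) = mex({0, 1, 2, 5, 6}) = 3
G(37) = mex({0, 1, 2, 4, 5, 6}) = 3
G(38) = mex({0, 1, 2, 4}) = 3
G(39) = mex({0, 1, 2, 3, 4, 7}) = 5
G(40) = mex({0, 1, 2, 3, 4, 5, 7}) = 6
G(41) = mex({0, 1, 2, 3, 5, 7}) = 4
G(42) = mex({0, 1, 2, 3, 5, 6, 7}) = 4
G(43) = mex({0, 2, 3, 5, 6}) = 1
G(44) = mex({1, 2, 3, 4, 5, 6}) = 0
G(45) = mex({0, 1, 2, 3, 4, 6, 7}) = 5
G(46) = mex({0, 1, 2, 3, 4, 7}) = 5
Therefore G(46) = 5.

5


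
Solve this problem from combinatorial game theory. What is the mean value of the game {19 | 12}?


Game = {19 | 12}, a switch {a | b} with numbers a > b.
Its thermograph has left wall a - t and right wall b + t, which meet at t = (a - b)/2, where both equal (a + b)/2. So the mast (mean value) is at (a + b)/2.
Mean = (19 + (12))/2 = 31/2 = 31/2

31/2


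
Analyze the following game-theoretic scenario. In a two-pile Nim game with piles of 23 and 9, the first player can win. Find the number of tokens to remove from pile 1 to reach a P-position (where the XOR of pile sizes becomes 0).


Piles: 23 and 9
Current XOR: 23 XOR 9 = 30 (non-zero, so this is an N-position).
To make the XOR zero, we need to find a move that balances the piles.
For pile 1 (size 23): target = 23 XOR 30 = 9
We reduce pile 1 from 23 to 9.
Tokens removed: 23 - 9 = 14
Verification: 9 XOR 9 = 0

14


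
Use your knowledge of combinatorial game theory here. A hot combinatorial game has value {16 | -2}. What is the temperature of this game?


The game is {16 | -2}, a switch {a | b} with numbers a > b.
Cooling {a | b} by t gives {a - t | b + t}, which stops being hot when a - t = b + t, i.e. at t = (a - b)/2. So the temperature of a switch is (a - b)/2.
Temperature = (Left option - Right option) / 2
= (16 - (-2)) / 2
= 18 / 2
= 9

9


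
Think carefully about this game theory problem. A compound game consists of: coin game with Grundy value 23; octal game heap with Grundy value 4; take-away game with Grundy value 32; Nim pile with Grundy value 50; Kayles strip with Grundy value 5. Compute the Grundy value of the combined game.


By the Sprague-Grundy theorem, the Grundy value of a sum of games is the XOR of individual Grundy values.
coin game: Grundy value = 23. Running XOR: 0 XOR 23 = 23
octal game heap: Grundy value = 4. Running XOR: 23 XOR 4 = 19
take-away game: Grundy value = 32. Running XOR: 19 XOR 32 = 51
Nim pile: Grundy value = 50. Running XOR: 51 XOR 50 = 1
Kayles strip: Grundy value = 5. Running XOR: 1 XOR 5 = 4
The combined Grundy value is 4.

4


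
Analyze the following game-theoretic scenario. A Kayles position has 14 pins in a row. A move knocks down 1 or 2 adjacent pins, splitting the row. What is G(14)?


Kayles: a move removes 1 or 2 adjacent pins from a contiguous row.
Removing pins from a row of k leaves two independent rows (a, b) with a + b = k - 1 (one pin) or a + b = k - 2 (two pins); an end removal gives a = 0.
By Sprague-Grundy, G(k) = mex{ G(a) XOR G(b) } over all these splits. G(0) = 0.
G(1): splits (0,0):0^0=0 -> mex({0}) = 1
G(2): splits (0,1):0^1=1 (0,0):0^0=0 -> mex({0, 1}) = 2
G(3): splits (0,2):0^2=2 (1,1):1^1=0 (0,1):0^1=1 -> mex({0, 1, 2}) = 3
G(4): splits (0,3):0^3=3 (1,2):1^2=3 (0,2):0^2=2 (1,1):1^1=0 -> mex({0, 2, 3}) = 1
G(5): splits (0,4):0^1=1 (1,3):1^3=2 (2,2):2^2=0 (0,3):0^3=3 (1,2):1^2=3 -> mex({0, 1, 2, 3}) = 4
G(6) = mex({0, 1, 2, 4}) = 3
G(7) = mex({0, 1, 3, 4, 5}) = 2
G(8) = mex({0, 2, 3, 5, 6}) = 1
G(9) = mex({0, 1, 2, 3, 6, 7}) = 4
G(10) = mex({0, 1, 3, 4, 5, 7}) = 2
G(11) = mex({0, 1, 2, 3, 4, 5}) = 6
G(12) = mex({0, 1, 2, 3, 5, 6, 7}) = 4
G(13) = mex({0, 2, 3, 4, 6, 7}) = 1
G(14) = mex({0, 1, 4, 5, 6, 7}) = 2
Therefore G(14) = 2.

2


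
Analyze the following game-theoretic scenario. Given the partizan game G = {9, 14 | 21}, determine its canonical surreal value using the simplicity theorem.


Left options: {9, 14}, max = 14
Right options: {21}, min = 21
All options are numbers and max(Left) < min(Right), so by the simplicity theorem the value is the simplest (earliest-born) number strictly between 14 and 21.
Integers 15 through 20 all lie strictly between 14 and 21.
Among integers, the simplest (lowest birthday = smallest |n|; 0 is born on day 0, +-n on day n) is 15.
No non-integer in the interval can be simpler: if x is a non-integer in the interval, then floor(x) or ceil(x) also lies in the interval (the interval contains an integer), and both are proper prefixes of x's sign expansion, i.e. born earlier. So the game value is 15.
Game value = 15

15


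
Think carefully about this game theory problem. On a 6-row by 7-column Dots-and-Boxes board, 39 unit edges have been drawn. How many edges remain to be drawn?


Grid: 6 x 7 boxes, i.e. 7 rows and 8 columns of dots.
Horizontal edges: (rows + 1) * cols = 7 * 7 = 49
Vertical edges: rows * (cols + 1) = 6 * 8 = 48
Total edges: 49 + 48 = 97
Edges drawn: 39
Remaining: 97 - 39 = 58

58


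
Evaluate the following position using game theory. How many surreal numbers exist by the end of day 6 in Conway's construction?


Day 0: {|} = 0 is born. Count = 1.
Day n: the number of surreal numbers born by day n is 2^(n+1) - 1.
By day 0: 2^1 - 1 = 1
By day 1: 2^2 - 1 = 3
By day 2: 2^3 - 1 = 7
By day 3: 2^4 - 1 = 15
By day 4: 2^5 - 1 = 31
By day 5: 2^6 - 1 = 63
By day 6: 2^7 - 1 = 127
By day 6: 127 surreal numbers.

127


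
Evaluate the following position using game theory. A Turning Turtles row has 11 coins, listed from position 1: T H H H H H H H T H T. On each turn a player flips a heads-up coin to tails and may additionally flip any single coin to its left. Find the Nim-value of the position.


Coins: T H H H H H H H T H T
Key fact: a single head at position k behaves exactly like a Nim heap of size k (turning it to T and optionally flipping a coin at j < k corresponds to moving the heap from k to j, or to 0), and heads combine as a disjunctive sum (two heads at the same place would cancel, matching j XOR j = 0). So the Nim-value is the XOR of the 1-indexed positions of the heads.
Face-up positions (1-indexed): [2, 3, 4, 5, 6, 7, 8, 10]
XOR 0 with 2: 0 XOR 2 = 2
XOR 2 with 3: 2 XOR 3 = 1
XOR 1 with 4: 1 XOR 4 = 5
XOR 5 with 5: 5 XOR 5 = 0
XOR 0 with 6: 0 XOR 6 = 6
XOR 6 with 7: 6 XOR 7 = 1
XOR 1 with 8: 1 XOR 8 = 9
XOR 9 with 10: 9 XOR 10 = 3
Nim-value = 3

3


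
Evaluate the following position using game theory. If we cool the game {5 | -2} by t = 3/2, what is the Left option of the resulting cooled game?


Original game: {5 | -2} (a switch {a | b} with a > b).
Cooling by t (for t below the temperature (a - b)/2 = 7/2) taxes each move by t: {a | b} cooled by t is {a - t | b + t}.
Cooling amount: t = 3/2
Cooled Left option: 5 - 3/2 = 7/2
Cooled Right option: -2 + 3/2 = -1/2
Cooled game: {7/2 | -1/2}
Left option = 7/2

7/2


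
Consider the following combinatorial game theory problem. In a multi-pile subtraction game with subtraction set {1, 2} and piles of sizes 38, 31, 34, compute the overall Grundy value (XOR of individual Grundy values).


Subtraction set: {1, 2}
For this subtraction set, G(n) = n mod 3 (period = max + 1 = 3).
Pile 1 (size 38): G(38) = 38 mod 3 = 2
Pile 2 (size 31): G(31) = 31 mod 3 = 1
Pile 3 (size 34): G(34) = 34 mod 3 = 1
Total Grundy value = XOR of all: 2 XOR 1 XOR 1 = 2

2


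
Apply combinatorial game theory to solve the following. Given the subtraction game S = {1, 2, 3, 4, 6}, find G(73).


The subtraction set is S = {1, 2, 3, 4, 6}.
G(k) = mex{ G(k - s) : s in S, s <= k }. We compute iteratively: G(0) = 0.
G(1) = mex({0}) = 1
G(2) = mex({0, 1}) = 2
G(3) = mex({0, 1, 2}) = 3
G(4) = mex({0, 1, 2, 3}) = 4
G(5) = mex({1, 2, 3, 4}) = 0
G(6) = mex({0, 2, 3, 4}) = 1
G(7) = mex({0, 1, 3, 4}) = 2
G(8) = mex({0, 1, 2, 4}) = 3
G(9) = mex({0, 1, 2, 3}) = 4
G(10) = mex({1, 2, 3, 4}) = 0
Observe that G(5)..G(10) = 0, 1, 2, 3, 4, 0 repeats G(0)..G(5) = 0, 1, 2, 3, 4, 0.
For k >= max(S) = 6, G(k) is determined by the previous 6 values G(k-6)..G(k-1); a window of 6 consecutive values has recurred shifted by 5, so by induction G(k + 5) = G(k) for all k >= 0: the sequence is periodic from the start with period 5.
One period: G(0..4) = 0, 1, 2, 3, 4.
73 mod 5 = 3, so G(73) = G(3) = 3.

3


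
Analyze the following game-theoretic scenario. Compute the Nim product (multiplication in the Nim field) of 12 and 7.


Nim multiplication is bilinear over XOR: (u XOR v) * w = (u*w) XOR (v*w).
So we split each operand into its bit components and XOR the pairwise Nim products.
12 = 4 + 8 (as XOR of powers of 2).
7 = 1 + 2 + 4 (as XOR of powers of 2).
Using the standard Nim-product table on single bits:
  2*2 = 3,   2*4 = 8,   2*8 = 12,
  4*4 = 6,   4*8 = 11,  8*8 = 13,
and  1*x = x (identity), k*l = l*k (commutative).
Pairwise Nim products:
  4 * 1 = 4
  4 * 2 = 8
  4 * 4 = 6
  8 * 1 = 8
  8 * 2 = 12
  8 * 4 = 11
XOR them: 4 XOR 8 XOR 6 XOR 8 XOR 12 XOR 11 = 5.
Result: 12 * 7 = 5 (in Nim).

5


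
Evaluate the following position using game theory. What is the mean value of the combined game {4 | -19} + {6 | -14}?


G1 = {4 | -19}, G2 = {6 | -14}
Each is a switch {a | b} with numbers a > b; its mean value is (a + b)/2, and mean value is additive over game sums: m(G1 + G2) = m(G1) + m(G2).
Mean of G1 = (4 + (-19))/2 = -15/2 = -15/2
Mean of G2 = (6 + (-14))/2 = -8/2 = -4
Mean of G1 + G2 = -15/2 + -4 = -23/2

-23/2


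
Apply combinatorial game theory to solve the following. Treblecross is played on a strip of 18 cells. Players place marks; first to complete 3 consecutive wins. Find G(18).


Treblecross: place X on empty cells; 3-in-a-row wins.
Playing within two cells of an existing X lets the opponent win at once, so sensible play treats the cells i-2..i+2 around each X as dead. The player left with no safe cell loses, so this is a normal-play take-away game on strips of safe cells.
Placing X at cell i (0-indexed) of a strip of k safe cells leaves independent strips of sizes max(0, i-2) and max(0, k-i-3). Hence G(k) = mex{ G(max(0,i-2)) XOR G(max(0,k-i-3)) : 0 <= i < k }, with G(0) = 0.
G(1): splits (0,0):0^0=0 -> mex({0}) = 1
G(2): splits (0,0):0^0=0 -> mex({0}) = 1
G(3): splits (0,0):0^0=0 -> mex({0}) = 1
G(4): splits (0,1):0^1=1 (0,0):0^0=0 -> mex({0, 1}) = 2
G(5): splits (0,2):0^1=1 (0,1):0^1=1 (0,0):0^0=0 -> mex({0, 1}) = 2
G(6) = mex({1}) = 0
G(7) = mex({0, 1, 2}) = 3
G(8) = mex({0, 1, 2}) = 3
G(9) = mex({0, 2}) = 1
G(10) = mex({0, 2, 3}) = 1
G(11) = mex({0, 3}) = 1
G(12) = mex({1, 3}) = 0
G(13) = mex({0, 1, 2, 3}) = 4
G(14) = mex({0, 1, 2}) = 3
G(15) = mex({0, 1, 2}) = 3
G(16) = mex({0, 1, 2, 4}) = 3
G(17) = mex({0, 1, 3, 4}) = 2
G(18) = mex({0, 1, 3, 4}) = 2
Therefore G(18) = 2.

2


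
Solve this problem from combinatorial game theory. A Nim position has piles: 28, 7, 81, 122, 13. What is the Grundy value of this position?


We need the XOR (exclusive or) of all pile sizes.
After XOR-ing pile 1 (size 28): 0 XOR 28 = 28
After XOR-ing pile 2 (size 7): 28 XOR 7 = 27
After XOR-ing pile 3 (size 81): 27 XOR 81 = 74
After XOR-ing pile 4 (size 122): 74 XOR 122 = 48
After XOR-ing pile 5 (size 13): 48 XOR 13 = 61
The Nim-value of this position is 61.

61


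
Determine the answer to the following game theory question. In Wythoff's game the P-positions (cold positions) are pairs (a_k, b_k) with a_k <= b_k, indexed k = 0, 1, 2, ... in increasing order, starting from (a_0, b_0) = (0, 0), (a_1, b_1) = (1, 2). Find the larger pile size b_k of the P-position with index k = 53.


By Wythoff's theorem, a_k = floor(k * phi) and b_k = floor(k * phi^2) = a_k + k, where phi = (1 + sqrt(5))/2 is the golden ratio.
phi = (1 + sqrt(5))/2 = 1.618034
phi^2 = phi + 1 = 2.618034
k = 53
k * phi^2 = 53 * 2.618034 = 138.755801
b_53 = floor(k * phi^2) = 138 (check: a_53 + k = 85 + 53 = 138)

138


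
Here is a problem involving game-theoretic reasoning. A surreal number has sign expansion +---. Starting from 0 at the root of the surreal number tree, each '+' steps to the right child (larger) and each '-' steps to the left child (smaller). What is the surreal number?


Sign expansion: +---
Rule: track bounds (lo, hi), initially (-inf, +inf). On '+', the current value becomes lo and we move to the simplest number in (value, hi): value + 1 if hi = +inf, otherwise the midpoint (value + hi)/2. On '-', the current value becomes hi and we move to value - 1 if lo = -inf, otherwise the midpoint (lo + value)/2.
Start at 0.
Step 1: sign = +, move right. Bounds: (0, +inf). Value = 1
Step 2: sign = -, move left. Bounds: (0, 1). Value = 1/2
Step 3: sign = -, move left. Bounds: (0, 1/2). Value = 1/4
Step 4: sign = -, move left. Bounds: (0, 1/4). Value = 1/8
The surreal number with sign expansion +--- is 1/8.

1/8


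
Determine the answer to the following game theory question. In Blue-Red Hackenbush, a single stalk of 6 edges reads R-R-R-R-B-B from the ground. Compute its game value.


Edges (from ground): R-R-R-R-B-B
By Berlekamp's sign-expansion rule, a Blue-Red Hackenbush stalk has the value of the surreal number whose sign sequence is the edge sequence with B -> + and R -> -.
Sign sequence: ----++
Trace the sign expansion in the surreal number tree, starting from 0:
Edge 1: R (sign -) -> bounds (-inf, 0), value = -1
Edge 2: R (sign -) -> bounds (-inf, -1), value = -2
Edge 3: R (sign -) -> bounds (-inf, -2), value = -3
Edge 4: R (sign -) -> bounds (-inf, -3), value = -4
Edge 5: B (sign +) -> bounds (-4, -3), value = -7/2
Edge 6: B (sign +) -> bounds (-7/2, -3), value = -13/4
Game value = -13/4

-13/4


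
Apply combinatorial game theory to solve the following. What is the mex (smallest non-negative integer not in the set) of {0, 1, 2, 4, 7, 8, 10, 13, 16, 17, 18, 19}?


Set = {0, 1, 2, 4, 7, 8, 10, 13, 16, 17, 18, 19}
0 is in the set.
1 is in the set.
2 is in the set.
3 is NOT in the set. This is the mex.
mex = 3

3


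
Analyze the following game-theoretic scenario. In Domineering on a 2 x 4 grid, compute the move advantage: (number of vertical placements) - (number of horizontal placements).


Board is 2 x 4 (rows x cols).
Left (vertical) placements: (rows-1) * cols = 1 * 4 = 4
Right (horizontal) placements: rows * (cols-1) = 2 * 3 = 6
Advantage = Left - Right = 4 - 6 = -2

-2


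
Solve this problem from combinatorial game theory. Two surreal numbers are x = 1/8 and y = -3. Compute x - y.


x = 1/8, y = -3
Converting to common denominator: 8
x = 1/8, y = -24/8
x - y = 1/8 - -3 = 25/8

25/8


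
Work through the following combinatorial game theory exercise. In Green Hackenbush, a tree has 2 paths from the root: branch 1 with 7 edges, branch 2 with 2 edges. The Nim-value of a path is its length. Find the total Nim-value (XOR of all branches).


The tree has 2 branches from the ground vertex.
In Green Hackenbush, the Nim-value of a simple path of length k is k.
Branch 1: length 7, Nim-value = 7
Branch 2: length 2, Nim-value = 2
Total Nim-value = XOR of all branch values:
0 XOR 7 = 7
7 XOR 2 = 5
Nim-value of the tree = 5

5


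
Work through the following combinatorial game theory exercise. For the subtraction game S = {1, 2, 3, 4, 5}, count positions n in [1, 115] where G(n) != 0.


Subtraction set S = {1, 2, 3, 4, 5}, so G(n) = n mod 6.
G(n) = 0 when n is a multiple of 6.
Multiples of 6 in [1, 115]: 19
N-positions (nonzero Grundy) = 115 - 19 = 96

96


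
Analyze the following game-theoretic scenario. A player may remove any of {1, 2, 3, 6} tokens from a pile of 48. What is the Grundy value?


The subtraction set is S = {1, 2, 3, 6}.
G(k) = mex{ G(k - s) : s in S, s <= k }. We compute iteratively: G(0) = 0.
G(1) = mex({0}) = 1
G(2) = mex({0, 1}) = 2
G(3) = mex({0, 1, 2}) = 3
G(4) = mex({1, 2, 3}) = 0
G(5) = mex({0, 2, 3}) = 1
G(6) = mex({0, 1, 3}) = 2
G(7) = mex({0, 1, 2}) = 3
G(8) = mex({1, 2, 3}) = 0
G(9) = mex({0, 2, 3}) = 1
Observe that G(4)..G(9) = 0, 1, 2, 3, 0, 1 repeats G(0)..G(5) = 0, 1, 2, 3, 0, 1.
For k >= max(S) = 6, G(k) is determined by the previous 6 values G(k-6)..G(k-1); a window of 6 consecutive values has recurred shifted by 4, so by induction G(k + 4) = G(k) for all k >= 0: the sequence is periodic from the start with period 4.
One period: G(0..3) = 0, 1, 2, 3.
48 mod 4 = 0, so G(48) = G(0) = 0.

0


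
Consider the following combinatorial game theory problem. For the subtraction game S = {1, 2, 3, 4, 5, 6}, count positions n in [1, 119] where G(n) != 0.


Subtraction set S = {1, 2, 3, 4, 5, 6}, so G(n) = n mod 7.
G(n) = 0 when n is a multiple of 7.
Multiples of 7 in [1, 119]: 17
N-positions (nonzero Grundy) = 119 - 17 = 102

102


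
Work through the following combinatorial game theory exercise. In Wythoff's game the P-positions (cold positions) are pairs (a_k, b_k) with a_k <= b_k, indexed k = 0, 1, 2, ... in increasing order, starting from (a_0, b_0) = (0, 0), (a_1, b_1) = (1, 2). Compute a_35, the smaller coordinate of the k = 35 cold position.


By Wythoff's theorem, a_k = floor(k * phi) and b_k = floor(k * phi^2) = a_k + k, where phi = (1 + sqrt(5))/2 is the golden ratio.
phi = (1 + sqrt(5))/2 = 1.618034
k = 35
k * phi = 35 * 1.618034 = 56.631190
a_35 = floor(k * phi) = 56

56


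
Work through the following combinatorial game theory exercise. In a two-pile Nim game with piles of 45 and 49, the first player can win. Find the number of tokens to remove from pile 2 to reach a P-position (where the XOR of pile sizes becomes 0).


Piles: 45 and 49
Current XOR: 45 XOR 49 = 28 (non-zero, so this is an N-position).
To make the XOR zero, we need to find a move that balances the piles.
For pile 2 (size 49): target = 49 XOR 28 = 45
We reduce pile 2 from 49 to 45.
Tokens removed: 49 - 45 = 4
Verification: 45 XOR 45 = 0

4


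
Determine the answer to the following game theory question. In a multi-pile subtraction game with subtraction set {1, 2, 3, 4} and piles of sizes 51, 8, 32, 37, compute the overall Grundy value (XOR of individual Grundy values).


Subtraction set: {1, 2, 3, 4}
For this subtraction set, G(n) = n mod 5 (period = max + 1 = 5).
Pile 1 (size 51): G(51) = 51 mod 5 = 1
Pile 2 (size 8): G(8) = 8 mod 5 = 3
Pile 3 (size 32): G(32) = 32 mod 5 = 2
Pile 4 (size 37): G(37) = 37 mod 5 = 2
Total Grundy value = XOR of all: 1 XOR 3 XOR 2 XOR 2 = 2

2


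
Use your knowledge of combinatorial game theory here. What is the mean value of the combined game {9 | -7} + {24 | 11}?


G1 = {9 | -7}, G2 = {24 | 11}
Each is a switch {a | b} with numbers a > b; its mean value is (a + b)/2, and mean value is additive over game sums: m(G1 + G2) = m(G1) + m(G2).
Mean of G1 = (9 + (-7))/2 = 2/2 = 1
Mean of G2 = (24 + (11))/2 = 35/2 = 35/2
Mean of G1 + G2 = 1 + 35/2 = 37/2

37/2


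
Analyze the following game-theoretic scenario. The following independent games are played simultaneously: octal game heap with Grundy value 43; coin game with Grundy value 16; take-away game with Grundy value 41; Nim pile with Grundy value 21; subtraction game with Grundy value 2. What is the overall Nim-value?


By the Sprague-Grundy theorem, the Grundy value of a sum of games is the XOR of individual Grundy values.
octal game heap: Grundy value = 43. Running XOR: 0 XOR 43 = 43
coin game: Grundy value = 16. Running XOR: 43 XOR 16 = 59
take-away game: Grundy value = 41. Running XOR: 59 XOR 41 = 18
Nim pile: Grundy value = 21. Running XOR: 18 XOR 21 = 7
subtraction game: Grundy value = 2. Running XOR: 7 XOR 2 = 5
The combined Grundy value is 5.

5


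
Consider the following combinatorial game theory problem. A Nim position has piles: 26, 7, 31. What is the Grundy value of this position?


We need the XOR (exclusive or) of all pile sizes.
After XOR-ing pile 1 (size 26): 0 XOR 26 = 26
After XOR-ing pile 2 (size 7): 26 XOR 7 = 29
After XOR-ing pile 3 (size 31): 29 XOR 31 = 2
The Nim-value of this position is 2.

2


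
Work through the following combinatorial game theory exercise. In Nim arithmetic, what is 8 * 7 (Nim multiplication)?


Nim multiplication is bilinear over XOR: (u XOR v) * w = (u*w) XOR (v*w).
So we split each operand into its bit components and XOR the pairwise Nim products.
8 = 8 (as XOR of powers of 2).
7 = 1 + 2 + 4 (as XOR of powers of 2).
Using the standard Nim-product table on single bits:
  2*2 = 3,   2*4 = 8,   2*8 = 12,
  4*4 = 6,   4*8 = 11,  8*8 = 13,
and  1*x = x (identity), k*l = l*k (commutative).
Pairwise Nim products:
  8 * 1 = 8
  8 * 2 = 12
  8 * 4 = 11
XOR them: 8 XOR 12 XOR 11 = 15.
Result: 8 * 7 = 15 (in Nim).

15


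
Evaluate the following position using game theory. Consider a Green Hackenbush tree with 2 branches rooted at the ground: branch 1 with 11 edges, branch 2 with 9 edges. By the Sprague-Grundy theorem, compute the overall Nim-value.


The tree has 2 branches from the ground vertex.
In Green Hackenbush, the Nim-value of a simple path of length k is k.
Branch 1: length 11, Nim-value = 11
Branch 2: length 9, Nim-value = 9
Total Nim-value = XOR of all branch values:
0 XOR 11 = 11
11 XOR 9 = 2
Nim-value of the tree = 2

2


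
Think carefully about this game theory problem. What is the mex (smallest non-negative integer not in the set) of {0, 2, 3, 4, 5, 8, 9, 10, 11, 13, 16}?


Set = {0, 2, 3, 4, 5, 8, 9, 10, 11, 13, 16}
0 is in the set.
1 is NOT in the set. This is the mex.
mex = 1

1


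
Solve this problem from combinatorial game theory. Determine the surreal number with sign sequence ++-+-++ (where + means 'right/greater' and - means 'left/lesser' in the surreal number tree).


Sign expansion: ++-+-++
Rule: track bounds (lo, hi), initially (-inf, +inf). On '+', the current value becomes lo and we move to the simplest number in (value, hi): value + 1 if hi = +inf, otherwise the midpoint (value + hi)/2. On '-', the current value becomes hi and we move to value - 1 if lo = -inf, otherwise the midpoint (lo + value)/2.
Start at 0.
Step 1: sign = +, move right. Bounds: (0, +inf). Value = 1
Step 2: sign = +, move right. Bounds: (1, +inf). Value = 2
Step 3: sign = -, move left. Bounds: (1, 2). Value = 3/2
Step 4: sign = +, move right. Bounds: (3/2, 2). Value = 7/4
Step 5: sign = -, move left. Bounds: (3/2, 7/4). Value = 13/8
Step 6: sign = +, move right. Bounds: (13/8, 7/4). Value = 27/16
Step 7: sign = +, move right. Bounds: (27/16, 7/4). Value = 55/32
The surreal number with sign expansion ++-+-++ is 55/32.

55/32


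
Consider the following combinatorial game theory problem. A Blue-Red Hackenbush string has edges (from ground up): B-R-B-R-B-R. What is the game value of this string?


Edges (from ground): B-R-B-R-B-R
By Berlekamp's sign-expansion rule, a Blue-Red Hackenbush stalk has the value of the surreal number whose sign sequence is the edge sequence with B -> + and R -> -.
Sign sequence: +-+-+-
Trace the sign expansion in the surreal number tree, starting from 0:
Edge 1: B (sign +) -> bounds (0, +inf), value = 1
Edge 2: R (sign -) -> bounds (0, 1), value = 1/2
Edge 3: B (sign +) -> bounds (1/2, 1), value = 3/4
Edge 4: R (sign -) -> bounds (1/2, 3/4), value = 5/8
Edge 5: B (sign +) -> bounds (5/8, 3/4), value = 11/16
Edge 6: R (sign -) -> bounds (5/8, 11/16), value = 21/32
Game value = 21/32

21/32


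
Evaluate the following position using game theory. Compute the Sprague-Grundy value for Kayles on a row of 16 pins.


Kayles: a move removes 1 or 2 adjacent pins from a contiguous row.
Removing pins from a row of k leaves two independent rows (a, b) with a + b = k - 1 (one pin) or a + b = k - 2 (two pins); an end removal gives a = 0.
By Sprague-Grundy, G(k) = mex{ G(a) XOR G(b) } over all these splits. G(0) = 0.
G(1): splits (0,0):0^0=0 -> mex({0}) = 1
G(2): splits (0,1):0^1=1 (0,0):0^0=0 -> mex({0, 1}) = 2
G(3): splits (0,2):0^2=2 (1,1):1^1=0 (0,1):0^1=1 -> mex({0, 1, 2}) = 3
G(4): splits (0,3):0^3=3 (1,2):1^2=3 (0,2):0^2=2 (1,1):1^1=0 -> mex({0, 2, 3}) = 1
G(5): splits (0,4):0^1=1 (1,3):1^3=2 (2,2):2^2=0 (0,3):0^3=3 (1,2):1^2=3 -> mex({0, 1, 2, 3}) = 4
G(6) = mex({0, 1, 2, 4}) = 3
G(7) = mex({0, 1, 3, 4, 5}) = 2
G(8) = mex({0, 2, 3, 5, 6}) = 1
G(9) = mex({0, 1, 2, 3, 6, 7}) = 4
G(10) = mex({0, 1, 3, 4, 5, 7}) = 2
G(11) = mex({0, 1, 2, 3, 4, 5}) = 6
G(12) = mex({0, 1, 2, 3, 5, 6, 7}) = 4
G(13) = mex({0, 2, 3, 4, 6, 7}) = 1
G(14) = mex({0, 1, 4, 5, 6, 7}) = 2
G(15) = mex({0, 1, 2, 3, 4, 5, 6}) = 7
G(16) = mex({0, 2, 3, 5, 6, 7}) = 1
Therefore G(16) = 1.

1


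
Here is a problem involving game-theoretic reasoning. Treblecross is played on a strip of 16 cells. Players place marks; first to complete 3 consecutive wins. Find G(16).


Treblecross: place X on empty cells; 3-in-a-row wins.
Playing within two cells of an existing X lets the opponent win at once, so sensible play treats the cells i-2..i+2 around each X as dead. The player left with no safe cell loses, so this is a normal-play take-away game on strips of safe cells.
Placing X at cell i (0-indexed) of a strip of k safe cells leaves independent strips of sizes max(0, i-2) and max(0, k-i-3). Hence G(k) = mex{ G(max(0,i-2)) XOR G(max(0,k-i-3)) : 0 <= i < k }, with G(0) = 0.
G(1): splits (0,0):0^0=0 -> mex({0}) = 1
G(2): splits (0,0):0^0=0 -> mex({0}) = 1
G(3): splits (0,0):0^0=0 -> mex({0}) = 1
G(4): splits (0,1):0^1=1 (0,0):0^0=0 -> mex({0, 1}) = 2
G(5): splits (0,2):0^1=1 (0,1):0^1=1 (0,0):0^0=0 -> mex({0, 1}) = 2
G(6) = mex({1}) = 0
G(7) = mex({0, 1, 2}) = 3
G(8) = mex({0, 1, 2}) = 3
G(9) = mex({0, 2}) = 1
G(10) = mex({0, 2, 3}) = 1
G(11) = mex({0, 3}) = 1
G(12) = mex({1, 3}) = 0
G(13) = mex({0, 1, 2, 3}) = 4
G(14) = mex({0, 1, 2}) = 3
G(15) = mex({0, 1, 2}) = 3
G(16) = mex({0, 1, 2, 4}) = 3
Therefore G(16) = 3.

3
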